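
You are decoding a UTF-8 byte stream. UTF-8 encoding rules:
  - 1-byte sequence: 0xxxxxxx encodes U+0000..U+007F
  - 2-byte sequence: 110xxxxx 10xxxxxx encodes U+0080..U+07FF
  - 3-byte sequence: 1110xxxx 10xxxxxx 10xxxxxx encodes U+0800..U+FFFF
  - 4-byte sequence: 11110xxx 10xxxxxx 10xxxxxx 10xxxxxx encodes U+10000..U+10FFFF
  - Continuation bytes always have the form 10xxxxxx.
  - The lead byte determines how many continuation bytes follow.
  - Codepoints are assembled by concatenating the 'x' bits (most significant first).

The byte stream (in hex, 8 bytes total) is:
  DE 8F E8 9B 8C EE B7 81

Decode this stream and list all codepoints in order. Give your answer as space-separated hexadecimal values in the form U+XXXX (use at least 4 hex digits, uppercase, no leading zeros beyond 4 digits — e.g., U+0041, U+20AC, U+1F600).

Byte[0]=DE: 2-byte lead, need 1 cont bytes. acc=0x1E
Byte[1]=8F: continuation. acc=(acc<<6)|0x0F=0x78F
Completed: cp=U+078F (starts at byte 0)
Byte[2]=E8: 3-byte lead, need 2 cont bytes. acc=0x8
Byte[3]=9B: continuation. acc=(acc<<6)|0x1B=0x21B
Byte[4]=8C: continuation. acc=(acc<<6)|0x0C=0x86CC
Completed: cp=U+86CC (starts at byte 2)
Byte[5]=EE: 3-byte lead, need 2 cont bytes. acc=0xE
Byte[6]=B7: continuation. acc=(acc<<6)|0x37=0x3B7
Byte[7]=81: continuation. acc=(acc<<6)|0x01=0xEDC1
Completed: cp=U+EDC1 (starts at byte 5)

Answer: U+078F U+86CC U+EDC1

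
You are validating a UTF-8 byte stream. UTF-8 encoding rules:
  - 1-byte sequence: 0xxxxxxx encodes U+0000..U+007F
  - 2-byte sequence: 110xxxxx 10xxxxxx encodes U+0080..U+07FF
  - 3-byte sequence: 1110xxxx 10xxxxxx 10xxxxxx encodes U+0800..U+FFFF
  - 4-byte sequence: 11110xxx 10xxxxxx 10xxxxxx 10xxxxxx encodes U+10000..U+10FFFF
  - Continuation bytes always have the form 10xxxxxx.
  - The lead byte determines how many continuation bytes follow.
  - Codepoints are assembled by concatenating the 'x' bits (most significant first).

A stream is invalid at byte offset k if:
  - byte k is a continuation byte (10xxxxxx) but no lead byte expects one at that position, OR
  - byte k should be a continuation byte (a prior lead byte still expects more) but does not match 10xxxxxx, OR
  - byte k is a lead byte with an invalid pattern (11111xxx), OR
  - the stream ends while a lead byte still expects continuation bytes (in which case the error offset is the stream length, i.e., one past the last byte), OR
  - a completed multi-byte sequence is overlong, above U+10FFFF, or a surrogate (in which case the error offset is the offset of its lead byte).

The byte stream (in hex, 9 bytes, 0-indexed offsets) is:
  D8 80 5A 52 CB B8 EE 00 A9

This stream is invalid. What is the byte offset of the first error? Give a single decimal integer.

Byte[0]=D8: 2-byte lead, need 1 cont bytes. acc=0x18
Byte[1]=80: continuation. acc=(acc<<6)|0x00=0x600
Completed: cp=U+0600 (starts at byte 0)
Byte[2]=5A: 1-byte ASCII. cp=U+005A
Byte[3]=52: 1-byte ASCII. cp=U+0052
Byte[4]=CB: 2-byte lead, need 1 cont bytes. acc=0xB
Byte[5]=B8: continuation. acc=(acc<<6)|0x38=0x2F8
Completed: cp=U+02F8 (starts at byte 4)
Byte[6]=EE: 3-byte lead, need 2 cont bytes. acc=0xE
Byte[7]=00: expected 10xxxxxx continuation. INVALID

Answer: 7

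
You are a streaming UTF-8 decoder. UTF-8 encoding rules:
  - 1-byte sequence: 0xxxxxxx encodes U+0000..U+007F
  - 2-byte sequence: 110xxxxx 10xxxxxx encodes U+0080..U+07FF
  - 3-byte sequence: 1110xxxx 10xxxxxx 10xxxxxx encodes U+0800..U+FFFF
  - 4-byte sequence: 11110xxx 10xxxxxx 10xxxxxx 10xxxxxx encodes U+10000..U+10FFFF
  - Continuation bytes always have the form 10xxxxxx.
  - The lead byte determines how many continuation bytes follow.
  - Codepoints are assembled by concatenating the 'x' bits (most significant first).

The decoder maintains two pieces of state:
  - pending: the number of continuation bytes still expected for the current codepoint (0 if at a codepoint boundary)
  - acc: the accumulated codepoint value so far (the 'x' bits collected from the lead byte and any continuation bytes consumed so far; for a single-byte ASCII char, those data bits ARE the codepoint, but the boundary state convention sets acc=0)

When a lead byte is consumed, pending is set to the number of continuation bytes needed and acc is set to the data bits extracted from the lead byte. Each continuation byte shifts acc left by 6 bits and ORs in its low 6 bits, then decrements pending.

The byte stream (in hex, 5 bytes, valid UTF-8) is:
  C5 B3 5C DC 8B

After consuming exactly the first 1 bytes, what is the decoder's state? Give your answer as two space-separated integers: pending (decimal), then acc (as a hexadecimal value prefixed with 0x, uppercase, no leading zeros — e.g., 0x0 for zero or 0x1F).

Answer: 1 0x5

Derivation:
Byte[0]=C5: 2-byte lead. pending=1, acc=0x5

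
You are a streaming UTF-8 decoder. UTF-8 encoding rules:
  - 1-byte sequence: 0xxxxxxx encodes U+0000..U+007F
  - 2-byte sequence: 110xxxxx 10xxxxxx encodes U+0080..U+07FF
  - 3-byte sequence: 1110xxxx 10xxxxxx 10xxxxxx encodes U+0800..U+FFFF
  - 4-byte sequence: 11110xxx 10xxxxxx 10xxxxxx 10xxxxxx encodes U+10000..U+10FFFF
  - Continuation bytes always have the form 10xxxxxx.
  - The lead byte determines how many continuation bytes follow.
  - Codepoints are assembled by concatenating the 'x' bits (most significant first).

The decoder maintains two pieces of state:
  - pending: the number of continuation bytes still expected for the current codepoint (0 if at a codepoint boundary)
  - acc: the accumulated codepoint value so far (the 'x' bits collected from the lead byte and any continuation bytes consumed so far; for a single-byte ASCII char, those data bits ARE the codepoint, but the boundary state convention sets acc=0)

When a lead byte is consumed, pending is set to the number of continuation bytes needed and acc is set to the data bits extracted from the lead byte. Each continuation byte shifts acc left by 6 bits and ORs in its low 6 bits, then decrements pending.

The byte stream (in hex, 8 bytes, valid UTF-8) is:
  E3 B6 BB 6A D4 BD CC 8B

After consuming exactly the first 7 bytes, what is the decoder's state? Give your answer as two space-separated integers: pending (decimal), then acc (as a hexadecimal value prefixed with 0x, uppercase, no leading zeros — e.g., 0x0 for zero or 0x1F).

Byte[0]=E3: 3-byte lead. pending=2, acc=0x3
Byte[1]=B6: continuation. acc=(acc<<6)|0x36=0xF6, pending=1
Byte[2]=BB: continuation. acc=(acc<<6)|0x3B=0x3DBB, pending=0
Byte[3]=6A: 1-byte. pending=0, acc=0x0
Byte[4]=D4: 2-byte lead. pending=1, acc=0x14
Byte[5]=BD: continuation. acc=(acc<<6)|0x3D=0x53D, pending=0
Byte[6]=CC: 2-byte lead. pending=1, acc=0xC

Answer: 1 0xC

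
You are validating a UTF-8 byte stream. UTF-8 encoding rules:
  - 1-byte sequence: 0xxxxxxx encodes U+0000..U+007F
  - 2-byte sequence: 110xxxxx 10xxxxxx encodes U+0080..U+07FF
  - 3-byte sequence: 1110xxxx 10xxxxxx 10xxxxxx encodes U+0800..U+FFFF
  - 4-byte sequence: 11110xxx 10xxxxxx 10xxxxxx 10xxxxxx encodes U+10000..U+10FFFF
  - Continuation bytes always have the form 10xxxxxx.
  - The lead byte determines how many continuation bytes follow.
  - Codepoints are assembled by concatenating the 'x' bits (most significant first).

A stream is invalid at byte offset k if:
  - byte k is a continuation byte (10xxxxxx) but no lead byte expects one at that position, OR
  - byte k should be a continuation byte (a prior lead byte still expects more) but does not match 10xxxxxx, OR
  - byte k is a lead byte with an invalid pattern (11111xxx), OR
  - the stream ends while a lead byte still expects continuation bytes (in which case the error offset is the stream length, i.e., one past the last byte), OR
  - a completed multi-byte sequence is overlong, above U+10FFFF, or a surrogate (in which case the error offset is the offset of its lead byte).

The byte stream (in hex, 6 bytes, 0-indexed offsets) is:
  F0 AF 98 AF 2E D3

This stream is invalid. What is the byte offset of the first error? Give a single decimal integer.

Answer: 6

Derivation:
Byte[0]=F0: 4-byte lead, need 3 cont bytes. acc=0x0
Byte[1]=AF: continuation. acc=(acc<<6)|0x2F=0x2F
Byte[2]=98: continuation. acc=(acc<<6)|0x18=0xBD8
Byte[3]=AF: continuation. acc=(acc<<6)|0x2F=0x2F62F
Completed: cp=U+2F62F (starts at byte 0)
Byte[4]=2E: 1-byte ASCII. cp=U+002E
Byte[5]=D3: 2-byte lead, need 1 cont bytes. acc=0x13
Byte[6]: stream ended, expected continuation. INVALID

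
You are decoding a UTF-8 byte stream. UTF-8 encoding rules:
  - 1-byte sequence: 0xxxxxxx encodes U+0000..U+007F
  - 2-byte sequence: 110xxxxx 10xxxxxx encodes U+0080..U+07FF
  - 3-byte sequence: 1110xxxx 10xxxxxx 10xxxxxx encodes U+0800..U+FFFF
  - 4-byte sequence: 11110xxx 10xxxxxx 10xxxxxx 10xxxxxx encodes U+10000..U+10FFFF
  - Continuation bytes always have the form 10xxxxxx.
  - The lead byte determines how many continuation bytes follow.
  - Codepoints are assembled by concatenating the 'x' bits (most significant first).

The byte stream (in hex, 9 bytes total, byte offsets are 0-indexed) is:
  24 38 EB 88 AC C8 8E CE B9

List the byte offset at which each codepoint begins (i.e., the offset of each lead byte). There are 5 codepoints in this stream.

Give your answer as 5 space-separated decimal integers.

Byte[0]=24: 1-byte ASCII. cp=U+0024
Byte[1]=38: 1-byte ASCII. cp=U+0038
Byte[2]=EB: 3-byte lead, need 2 cont bytes. acc=0xB
Byte[3]=88: continuation. acc=(acc<<6)|0x08=0x2C8
Byte[4]=AC: continuation. acc=(acc<<6)|0x2C=0xB22C
Completed: cp=U+B22C (starts at byte 2)
Byte[5]=C8: 2-byte lead, need 1 cont bytes. acc=0x8
Byte[6]=8E: continuation. acc=(acc<<6)|0x0E=0x20E
Completed: cp=U+020E (starts at byte 5)
Byte[7]=CE: 2-byte lead, need 1 cont bytes. acc=0xE
Byte[8]=B9: continuation. acc=(acc<<6)|0x39=0x3B9
Completed: cp=U+03B9 (starts at byte 7)

Answer: 0 1 2 5 7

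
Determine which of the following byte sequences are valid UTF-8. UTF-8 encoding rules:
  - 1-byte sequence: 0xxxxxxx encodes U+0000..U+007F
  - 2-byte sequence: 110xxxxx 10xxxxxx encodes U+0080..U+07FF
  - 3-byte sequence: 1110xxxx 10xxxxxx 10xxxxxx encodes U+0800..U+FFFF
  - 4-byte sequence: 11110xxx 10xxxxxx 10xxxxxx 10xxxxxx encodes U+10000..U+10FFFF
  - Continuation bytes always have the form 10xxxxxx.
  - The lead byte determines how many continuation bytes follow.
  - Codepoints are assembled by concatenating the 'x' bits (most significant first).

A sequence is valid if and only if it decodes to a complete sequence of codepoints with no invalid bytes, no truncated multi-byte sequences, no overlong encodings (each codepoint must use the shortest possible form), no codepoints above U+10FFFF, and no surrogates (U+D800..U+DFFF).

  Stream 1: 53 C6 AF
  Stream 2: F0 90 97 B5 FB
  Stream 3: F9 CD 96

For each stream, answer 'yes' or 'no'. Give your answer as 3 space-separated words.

Answer: yes no no

Derivation:
Stream 1: decodes cleanly. VALID
Stream 2: error at byte offset 4. INVALID
Stream 3: error at byte offset 0. INVALID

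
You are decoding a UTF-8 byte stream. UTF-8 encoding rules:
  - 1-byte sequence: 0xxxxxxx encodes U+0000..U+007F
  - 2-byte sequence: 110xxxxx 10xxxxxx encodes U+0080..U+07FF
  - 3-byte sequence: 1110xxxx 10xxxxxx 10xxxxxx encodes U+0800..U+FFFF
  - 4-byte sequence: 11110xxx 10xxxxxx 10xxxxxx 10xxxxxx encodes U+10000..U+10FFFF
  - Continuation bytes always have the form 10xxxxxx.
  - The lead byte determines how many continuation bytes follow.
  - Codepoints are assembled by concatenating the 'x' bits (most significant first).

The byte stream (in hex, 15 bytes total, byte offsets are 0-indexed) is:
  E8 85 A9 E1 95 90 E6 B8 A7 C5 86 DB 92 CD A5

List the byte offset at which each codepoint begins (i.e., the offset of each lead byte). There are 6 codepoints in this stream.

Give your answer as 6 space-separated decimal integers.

Byte[0]=E8: 3-byte lead, need 2 cont bytes. acc=0x8
Byte[1]=85: continuation. acc=(acc<<6)|0x05=0x205
Byte[2]=A9: continuation. acc=(acc<<6)|0x29=0x8169
Completed: cp=U+8169 (starts at byte 0)
Byte[3]=E1: 3-byte lead, need 2 cont bytes. acc=0x1
Byte[4]=95: continuation. acc=(acc<<6)|0x15=0x55
Byte[5]=90: continuation. acc=(acc<<6)|0x10=0x1550
Completed: cp=U+1550 (starts at byte 3)
Byte[6]=E6: 3-byte lead, need 2 cont bytes. acc=0x6
Byte[7]=B8: continuation. acc=(acc<<6)|0x38=0x1B8
Byte[8]=A7: continuation. acc=(acc<<6)|0x27=0x6E27
Completed: cp=U+6E27 (starts at byte 6)
Byte[9]=C5: 2-byte lead, need 1 cont bytes. acc=0x5
Byte[10]=86: continuation. acc=(acc<<6)|0x06=0x146
Completed: cp=U+0146 (starts at byte 9)
Byte[11]=DB: 2-byte lead, need 1 cont bytes. acc=0x1B
Byte[12]=92: continuation. acc=(acc<<6)|0x12=0x6D2
Completed: cp=U+06D2 (starts at byte 11)
Byte[13]=CD: 2-byte lead, need 1 cont bytes. acc=0xD
Byte[14]=A5: continuation. acc=(acc<<6)|0x25=0x365
Completed: cp=U+0365 (starts at byte 13)

Answer: 0 3 6 9 11 13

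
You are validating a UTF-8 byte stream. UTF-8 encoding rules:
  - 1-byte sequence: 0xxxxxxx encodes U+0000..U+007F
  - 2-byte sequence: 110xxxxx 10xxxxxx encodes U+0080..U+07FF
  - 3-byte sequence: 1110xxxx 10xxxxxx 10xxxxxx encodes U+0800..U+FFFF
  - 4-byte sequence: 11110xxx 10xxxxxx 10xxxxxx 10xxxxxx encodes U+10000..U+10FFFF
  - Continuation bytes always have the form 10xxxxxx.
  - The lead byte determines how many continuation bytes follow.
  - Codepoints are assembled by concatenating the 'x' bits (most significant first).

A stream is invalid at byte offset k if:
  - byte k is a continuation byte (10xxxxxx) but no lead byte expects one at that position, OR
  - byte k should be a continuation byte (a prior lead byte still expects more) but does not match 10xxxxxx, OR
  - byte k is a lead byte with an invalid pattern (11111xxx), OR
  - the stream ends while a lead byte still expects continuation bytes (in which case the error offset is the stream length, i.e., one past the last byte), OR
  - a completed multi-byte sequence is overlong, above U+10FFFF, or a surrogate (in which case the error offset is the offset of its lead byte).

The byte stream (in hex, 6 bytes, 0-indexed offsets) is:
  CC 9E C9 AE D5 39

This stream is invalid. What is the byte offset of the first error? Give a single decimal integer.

Answer: 5

Derivation:
Byte[0]=CC: 2-byte lead, need 1 cont bytes. acc=0xC
Byte[1]=9E: continuation. acc=(acc<<6)|0x1E=0x31E
Completed: cp=U+031E (starts at byte 0)
Byte[2]=C9: 2-byte lead, need 1 cont bytes. acc=0x9
Byte[3]=AE: continuation. acc=(acc<<6)|0x2E=0x26E
Completed: cp=U+026E (starts at byte 2)
Byte[4]=D5: 2-byte lead, need 1 cont bytes. acc=0x15
Byte[5]=39: expected 10xxxxxx continuation. INVALID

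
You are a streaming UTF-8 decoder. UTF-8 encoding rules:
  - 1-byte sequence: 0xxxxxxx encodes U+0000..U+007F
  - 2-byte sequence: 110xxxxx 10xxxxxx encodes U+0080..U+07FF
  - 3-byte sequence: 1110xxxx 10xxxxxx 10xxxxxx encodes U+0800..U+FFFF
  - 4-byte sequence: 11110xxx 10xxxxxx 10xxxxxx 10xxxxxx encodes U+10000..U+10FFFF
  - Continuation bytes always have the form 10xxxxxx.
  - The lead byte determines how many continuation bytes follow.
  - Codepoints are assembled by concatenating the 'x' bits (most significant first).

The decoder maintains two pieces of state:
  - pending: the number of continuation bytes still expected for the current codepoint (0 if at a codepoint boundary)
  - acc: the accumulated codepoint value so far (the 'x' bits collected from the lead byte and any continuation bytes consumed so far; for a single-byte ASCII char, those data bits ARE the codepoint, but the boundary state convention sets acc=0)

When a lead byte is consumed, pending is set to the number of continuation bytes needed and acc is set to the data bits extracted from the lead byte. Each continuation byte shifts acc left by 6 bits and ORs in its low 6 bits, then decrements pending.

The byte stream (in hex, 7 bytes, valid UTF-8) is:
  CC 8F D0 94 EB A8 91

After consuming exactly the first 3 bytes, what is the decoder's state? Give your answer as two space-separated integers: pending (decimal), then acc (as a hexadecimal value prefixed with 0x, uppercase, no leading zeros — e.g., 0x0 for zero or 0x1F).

Answer: 1 0x10

Derivation:
Byte[0]=CC: 2-byte lead. pending=1, acc=0xC
Byte[1]=8F: continuation. acc=(acc<<6)|0x0F=0x30F, pending=0
Byte[2]=D0: 2-byte lead. pending=1, acc=0x10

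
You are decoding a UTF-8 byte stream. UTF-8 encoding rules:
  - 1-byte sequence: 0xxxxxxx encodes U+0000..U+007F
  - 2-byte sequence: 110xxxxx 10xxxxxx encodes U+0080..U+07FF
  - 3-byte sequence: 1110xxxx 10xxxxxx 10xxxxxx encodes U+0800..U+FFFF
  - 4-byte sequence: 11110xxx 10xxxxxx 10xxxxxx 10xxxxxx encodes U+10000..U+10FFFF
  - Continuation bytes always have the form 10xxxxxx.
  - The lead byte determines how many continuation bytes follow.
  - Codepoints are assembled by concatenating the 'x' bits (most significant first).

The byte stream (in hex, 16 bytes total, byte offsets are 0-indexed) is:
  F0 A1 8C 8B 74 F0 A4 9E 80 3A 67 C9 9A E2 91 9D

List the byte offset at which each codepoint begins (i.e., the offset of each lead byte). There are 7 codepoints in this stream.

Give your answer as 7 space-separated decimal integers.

Byte[0]=F0: 4-byte lead, need 3 cont bytes. acc=0x0
Byte[1]=A1: continuation. acc=(acc<<6)|0x21=0x21
Byte[2]=8C: continuation. acc=(acc<<6)|0x0C=0x84C
Byte[3]=8B: continuation. acc=(acc<<6)|0x0B=0x2130B
Completed: cp=U+2130B (starts at byte 0)
Byte[4]=74: 1-byte ASCII. cp=U+0074
Byte[5]=F0: 4-byte lead, need 3 cont bytes. acc=0x0
Byte[6]=A4: continuation. acc=(acc<<6)|0x24=0x24
Byte[7]=9E: continuation. acc=(acc<<6)|0x1E=0x91E
Byte[8]=80: continuation. acc=(acc<<6)|0x00=0x24780
Completed: cp=U+24780 (starts at byte 5)
Byte[9]=3A: 1-byte ASCII. cp=U+003A
Byte[10]=67: 1-byte ASCII. cp=U+0067
Byte[11]=C9: 2-byte lead, need 1 cont bytes. acc=0x9
Byte[12]=9A: continuation. acc=(acc<<6)|0x1A=0x25A
Completed: cp=U+025A (starts at byte 11)
Byte[13]=E2: 3-byte lead, need 2 cont bytes. acc=0x2
Byte[14]=91: continuation. acc=(acc<<6)|0x11=0x91
Byte[15]=9D: continuation. acc=(acc<<6)|0x1D=0x245D
Completed: cp=U+245D (starts at byte 13)

Answer: 0 4 5 9 10 11 13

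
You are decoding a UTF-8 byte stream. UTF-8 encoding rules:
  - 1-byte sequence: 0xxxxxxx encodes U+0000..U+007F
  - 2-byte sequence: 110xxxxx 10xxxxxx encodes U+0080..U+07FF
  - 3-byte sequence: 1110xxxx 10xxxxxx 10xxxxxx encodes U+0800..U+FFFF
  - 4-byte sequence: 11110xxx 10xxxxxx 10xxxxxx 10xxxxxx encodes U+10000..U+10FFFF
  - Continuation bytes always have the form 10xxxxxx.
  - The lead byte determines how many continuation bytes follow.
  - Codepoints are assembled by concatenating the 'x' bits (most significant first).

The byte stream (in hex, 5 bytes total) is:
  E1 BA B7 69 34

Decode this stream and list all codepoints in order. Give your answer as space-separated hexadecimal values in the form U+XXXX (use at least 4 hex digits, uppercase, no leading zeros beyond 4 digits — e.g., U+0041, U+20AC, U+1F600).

Byte[0]=E1: 3-byte lead, need 2 cont bytes. acc=0x1
Byte[1]=BA: continuation. acc=(acc<<6)|0x3A=0x7A
Byte[2]=B7: continuation. acc=(acc<<6)|0x37=0x1EB7
Completed: cp=U+1EB7 (starts at byte 0)
Byte[3]=69: 1-byte ASCII. cp=U+0069
Byte[4]=34: 1-byte ASCII. cp=U+0034

Answer: U+1EB7 U+0069 U+0034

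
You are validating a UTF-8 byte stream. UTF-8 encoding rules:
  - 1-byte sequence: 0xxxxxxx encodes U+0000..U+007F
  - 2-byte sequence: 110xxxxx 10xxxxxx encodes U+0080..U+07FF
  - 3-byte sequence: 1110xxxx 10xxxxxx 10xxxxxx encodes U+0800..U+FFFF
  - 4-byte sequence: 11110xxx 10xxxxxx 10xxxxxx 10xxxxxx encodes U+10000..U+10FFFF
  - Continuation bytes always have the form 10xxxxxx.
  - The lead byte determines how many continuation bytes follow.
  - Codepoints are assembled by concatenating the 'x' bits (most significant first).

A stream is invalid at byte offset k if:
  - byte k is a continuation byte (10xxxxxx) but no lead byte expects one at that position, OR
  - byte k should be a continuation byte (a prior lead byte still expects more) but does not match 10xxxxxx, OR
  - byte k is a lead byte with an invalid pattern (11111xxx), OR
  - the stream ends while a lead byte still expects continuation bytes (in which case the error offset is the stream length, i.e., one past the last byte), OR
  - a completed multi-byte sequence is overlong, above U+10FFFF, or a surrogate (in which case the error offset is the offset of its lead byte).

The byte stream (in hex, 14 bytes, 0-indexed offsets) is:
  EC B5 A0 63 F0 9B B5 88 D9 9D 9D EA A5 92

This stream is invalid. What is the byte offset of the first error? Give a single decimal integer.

Answer: 10

Derivation:
Byte[0]=EC: 3-byte lead, need 2 cont bytes. acc=0xC
Byte[1]=B5: continuation. acc=(acc<<6)|0x35=0x335
Byte[2]=A0: continuation. acc=(acc<<6)|0x20=0xCD60
Completed: cp=U+CD60 (starts at byte 0)
Byte[3]=63: 1-byte ASCII. cp=U+0063
Byte[4]=F0: 4-byte lead, need 3 cont bytes. acc=0x0
Byte[5]=9B: continuation. acc=(acc<<6)|0x1B=0x1B
Byte[6]=B5: continuation. acc=(acc<<6)|0x35=0x6F5
Byte[7]=88: continuation. acc=(acc<<6)|0x08=0x1BD48
Completed: cp=U+1BD48 (starts at byte 4)
Byte[8]=D9: 2-byte lead, need 1 cont bytes. acc=0x19
Byte[9]=9D: continuation. acc=(acc<<6)|0x1D=0x65D
Completed: cp=U+065D (starts at byte 8)
Byte[10]=9D: INVALID lead byte (not 0xxx/110x/1110/11110)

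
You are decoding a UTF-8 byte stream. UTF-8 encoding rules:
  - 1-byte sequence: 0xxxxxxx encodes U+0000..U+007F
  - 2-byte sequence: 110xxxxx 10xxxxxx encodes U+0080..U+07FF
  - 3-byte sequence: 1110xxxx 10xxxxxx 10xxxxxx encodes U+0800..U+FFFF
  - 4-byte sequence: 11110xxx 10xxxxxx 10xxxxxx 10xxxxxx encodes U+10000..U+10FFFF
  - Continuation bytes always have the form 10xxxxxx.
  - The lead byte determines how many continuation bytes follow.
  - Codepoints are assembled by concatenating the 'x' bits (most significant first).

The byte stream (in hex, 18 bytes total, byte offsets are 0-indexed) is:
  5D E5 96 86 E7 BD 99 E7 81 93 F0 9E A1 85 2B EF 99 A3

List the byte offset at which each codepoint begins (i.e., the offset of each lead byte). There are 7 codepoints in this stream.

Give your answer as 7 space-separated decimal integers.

Answer: 0 1 4 7 10 14 15

Derivation:
Byte[0]=5D: 1-byte ASCII. cp=U+005D
Byte[1]=E5: 3-byte lead, need 2 cont bytes. acc=0x5
Byte[2]=96: continuation. acc=(acc<<6)|0x16=0x156
Byte[3]=86: continuation. acc=(acc<<6)|0x06=0x5586
Completed: cp=U+5586 (starts at byte 1)
Byte[4]=E7: 3-byte lead, need 2 cont bytes. acc=0x7
Byte[5]=BD: continuation. acc=(acc<<6)|0x3D=0x1FD
Byte[6]=99: continuation. acc=(acc<<6)|0x19=0x7F59
Completed: cp=U+7F59 (starts at byte 4)
Byte[7]=E7: 3-byte lead, need 2 cont bytes. acc=0x7
Byte[8]=81: continuation. acc=(acc<<6)|0x01=0x1C1
Byte[9]=93: continuation. acc=(acc<<6)|0x13=0x7053
Completed: cp=U+7053 (starts at byte 7)
Byte[10]=F0: 4-byte lead, need 3 cont bytes. acc=0x0
Byte[11]=9E: continuation. acc=(acc<<6)|0x1E=0x1E
Byte[12]=A1: continuation. acc=(acc<<6)|0x21=0x7A1
Byte[13]=85: continuation. acc=(acc<<6)|0x05=0x1E845
Completed: cp=U+1E845 (starts at byte 10)
Byte[14]=2B: 1-byte ASCII. cp=U+002B
Byte[15]=EF: 3-byte lead, need 2 cont bytes. acc=0xF
Byte[16]=99: continuation. acc=(acc<<6)|0x19=0x3D9
Byte[17]=A3: continuation. acc=(acc<<6)|0x23=0xF663
Completed: cp=U+F663 (starts at byte 15)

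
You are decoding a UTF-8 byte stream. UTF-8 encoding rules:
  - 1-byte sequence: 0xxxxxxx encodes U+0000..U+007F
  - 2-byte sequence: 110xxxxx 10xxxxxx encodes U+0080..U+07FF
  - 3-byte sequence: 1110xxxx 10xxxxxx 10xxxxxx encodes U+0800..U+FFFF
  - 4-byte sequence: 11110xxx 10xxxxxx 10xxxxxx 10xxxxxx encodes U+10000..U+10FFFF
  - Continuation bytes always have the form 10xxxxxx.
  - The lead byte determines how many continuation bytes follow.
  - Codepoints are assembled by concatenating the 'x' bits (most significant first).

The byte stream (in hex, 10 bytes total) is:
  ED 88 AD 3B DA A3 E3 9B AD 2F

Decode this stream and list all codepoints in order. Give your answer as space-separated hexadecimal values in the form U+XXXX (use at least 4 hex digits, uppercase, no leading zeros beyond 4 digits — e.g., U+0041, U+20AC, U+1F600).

Answer: U+D22D U+003B U+06A3 U+36ED U+002F

Derivation:
Byte[0]=ED: 3-byte lead, need 2 cont bytes. acc=0xD
Byte[1]=88: continuation. acc=(acc<<6)|0x08=0x348
Byte[2]=AD: continuation. acc=(acc<<6)|0x2D=0xD22D
Completed: cp=U+D22D (starts at byte 0)
Byte[3]=3B: 1-byte ASCII. cp=U+003B
Byte[4]=DA: 2-byte lead, need 1 cont bytes. acc=0x1A
Byte[5]=A3: continuation. acc=(acc<<6)|0x23=0x6A3
Completed: cp=U+06A3 (starts at byte 4)
Byte[6]=E3: 3-byte lead, need 2 cont bytes. acc=0x3
Byte[7]=9B: continuation. acc=(acc<<6)|0x1B=0xDB
Byte[8]=AD: continuation. acc=(acc<<6)|0x2D=0x36ED
Completed: cp=U+36ED (starts at byte 6)
Byte[9]=2F: 1-byte ASCII. cp=U+002F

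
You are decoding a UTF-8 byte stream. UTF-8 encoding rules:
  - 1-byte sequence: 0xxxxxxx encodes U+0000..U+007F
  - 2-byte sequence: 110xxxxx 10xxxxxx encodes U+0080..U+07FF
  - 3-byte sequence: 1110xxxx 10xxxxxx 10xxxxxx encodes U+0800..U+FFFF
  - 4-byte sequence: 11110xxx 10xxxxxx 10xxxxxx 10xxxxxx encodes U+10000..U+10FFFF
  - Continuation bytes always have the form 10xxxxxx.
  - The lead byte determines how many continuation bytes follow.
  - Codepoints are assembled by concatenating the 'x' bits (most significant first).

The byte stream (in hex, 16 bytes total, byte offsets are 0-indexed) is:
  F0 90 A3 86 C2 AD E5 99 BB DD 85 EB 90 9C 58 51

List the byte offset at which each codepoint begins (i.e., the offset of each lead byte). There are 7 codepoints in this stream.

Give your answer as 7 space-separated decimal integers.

Byte[0]=F0: 4-byte lead, need 3 cont bytes. acc=0x0
Byte[1]=90: continuation. acc=(acc<<6)|0x10=0x10
Byte[2]=A3: continuation. acc=(acc<<6)|0x23=0x423
Byte[3]=86: continuation. acc=(acc<<6)|0x06=0x108C6
Completed: cp=U+108C6 (starts at byte 0)
Byte[4]=C2: 2-byte lead, need 1 cont bytes. acc=0x2
Byte[5]=AD: continuation. acc=(acc<<6)|0x2D=0xAD
Completed: cp=U+00AD (starts at byte 4)
Byte[6]=E5: 3-byte lead, need 2 cont bytes. acc=0x5
Byte[7]=99: continuation. acc=(acc<<6)|0x19=0x159
Byte[8]=BB: continuation. acc=(acc<<6)|0x3B=0x567B
Completed: cp=U+567B (starts at byte 6)
Byte[9]=DD: 2-byte lead, need 1 cont bytes. acc=0x1D
Byte[10]=85: continuation. acc=(acc<<6)|0x05=0x745
Completed: cp=U+0745 (starts at byte 9)
Byte[11]=EB: 3-byte lead, need 2 cont bytes. acc=0xB
Byte[12]=90: continuation. acc=(acc<<6)|0x10=0x2D0
Byte[13]=9C: continuation. acc=(acc<<6)|0x1C=0xB41C
Completed: cp=U+B41C (starts at byte 11)
Byte[14]=58: 1-byte ASCII. cp=U+0058
Byte[15]=51: 1-byte ASCII. cp=U+0051

Answer: 0 4 6 9 11 14 15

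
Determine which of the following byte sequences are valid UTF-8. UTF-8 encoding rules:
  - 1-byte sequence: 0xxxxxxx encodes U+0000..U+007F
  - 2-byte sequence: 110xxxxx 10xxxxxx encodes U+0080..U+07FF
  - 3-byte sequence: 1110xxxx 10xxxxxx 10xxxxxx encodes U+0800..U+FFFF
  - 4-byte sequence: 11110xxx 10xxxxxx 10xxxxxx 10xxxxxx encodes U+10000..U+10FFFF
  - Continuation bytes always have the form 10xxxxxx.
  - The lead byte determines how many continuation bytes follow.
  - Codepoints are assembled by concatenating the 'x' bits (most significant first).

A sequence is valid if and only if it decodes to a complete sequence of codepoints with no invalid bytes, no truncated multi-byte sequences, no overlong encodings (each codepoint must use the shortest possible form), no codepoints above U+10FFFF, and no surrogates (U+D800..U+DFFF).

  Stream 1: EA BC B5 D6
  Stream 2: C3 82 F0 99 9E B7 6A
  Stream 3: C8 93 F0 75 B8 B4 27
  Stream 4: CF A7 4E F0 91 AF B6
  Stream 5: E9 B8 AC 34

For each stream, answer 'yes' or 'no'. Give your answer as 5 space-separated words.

Answer: no yes no yes yes

Derivation:
Stream 1: error at byte offset 4. INVALID
Stream 2: decodes cleanly. VALID
Stream 3: error at byte offset 3. INVALID
Stream 4: decodes cleanly. VALID
Stream 5: decodes cleanly. VALID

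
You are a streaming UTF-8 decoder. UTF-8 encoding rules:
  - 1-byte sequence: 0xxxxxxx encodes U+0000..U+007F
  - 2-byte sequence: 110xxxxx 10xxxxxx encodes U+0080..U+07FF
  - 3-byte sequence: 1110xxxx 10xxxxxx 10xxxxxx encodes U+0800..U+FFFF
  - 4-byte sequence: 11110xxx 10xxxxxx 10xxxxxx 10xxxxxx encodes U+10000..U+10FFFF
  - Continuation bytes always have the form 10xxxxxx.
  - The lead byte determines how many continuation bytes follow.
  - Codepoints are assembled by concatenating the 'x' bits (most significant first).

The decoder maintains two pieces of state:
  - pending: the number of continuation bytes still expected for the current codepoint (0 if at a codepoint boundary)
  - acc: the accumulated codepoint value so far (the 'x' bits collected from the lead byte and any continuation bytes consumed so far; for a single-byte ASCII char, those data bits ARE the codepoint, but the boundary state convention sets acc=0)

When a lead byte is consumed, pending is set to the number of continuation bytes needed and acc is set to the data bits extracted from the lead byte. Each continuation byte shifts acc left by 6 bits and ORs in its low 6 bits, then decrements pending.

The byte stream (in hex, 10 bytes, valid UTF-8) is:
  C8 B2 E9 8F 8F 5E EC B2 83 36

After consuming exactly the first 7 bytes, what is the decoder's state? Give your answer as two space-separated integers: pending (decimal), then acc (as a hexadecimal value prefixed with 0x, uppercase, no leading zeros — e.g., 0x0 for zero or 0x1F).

Answer: 2 0xC

Derivation:
Byte[0]=C8: 2-byte lead. pending=1, acc=0x8
Byte[1]=B2: continuation. acc=(acc<<6)|0x32=0x232, pending=0
Byte[2]=E9: 3-byte lead. pending=2, acc=0x9
Byte[3]=8F: continuation. acc=(acc<<6)|0x0F=0x24F, pending=1
Byte[4]=8F: continuation. acc=(acc<<6)|0x0F=0x93CF, pending=0
Byte[5]=5E: 1-byte. pending=0, acc=0x0
Byte[6]=EC: 3-byte lead. pending=2, acc=0xC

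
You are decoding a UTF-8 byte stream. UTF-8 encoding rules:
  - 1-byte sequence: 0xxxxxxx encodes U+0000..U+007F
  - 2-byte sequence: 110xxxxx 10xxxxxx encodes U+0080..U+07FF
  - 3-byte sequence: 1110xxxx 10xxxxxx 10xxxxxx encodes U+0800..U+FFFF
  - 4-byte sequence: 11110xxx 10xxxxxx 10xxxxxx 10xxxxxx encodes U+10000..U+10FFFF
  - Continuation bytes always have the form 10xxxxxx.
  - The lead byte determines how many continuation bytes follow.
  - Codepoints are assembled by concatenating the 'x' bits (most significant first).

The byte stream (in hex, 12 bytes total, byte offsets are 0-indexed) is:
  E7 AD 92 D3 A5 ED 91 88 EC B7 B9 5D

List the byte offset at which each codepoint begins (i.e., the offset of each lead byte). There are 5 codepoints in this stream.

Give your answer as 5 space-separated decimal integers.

Answer: 0 3 5 8 11

Derivation:
Byte[0]=E7: 3-byte lead, need 2 cont bytes. acc=0x7
Byte[1]=AD: continuation. acc=(acc<<6)|0x2D=0x1ED
Byte[2]=92: continuation. acc=(acc<<6)|0x12=0x7B52
Completed: cp=U+7B52 (starts at byte 0)
Byte[3]=D3: 2-byte lead, need 1 cont bytes. acc=0x13
Byte[4]=A5: continuation. acc=(acc<<6)|0x25=0x4E5
Completed: cp=U+04E5 (starts at byte 3)
Byte[5]=ED: 3-byte lead, need 2 cont bytes. acc=0xD
Byte[6]=91: continuation. acc=(acc<<6)|0x11=0x351
Byte[7]=88: continuation. acc=(acc<<6)|0x08=0xD448
Completed: cp=U+D448 (starts at byte 5)
Byte[8]=EC: 3-byte lead, need 2 cont bytes. acc=0xC
Byte[9]=B7: continuation. acc=(acc<<6)|0x37=0x337
Byte[10]=B9: continuation. acc=(acc<<6)|0x39=0xCDF9
Completed: cp=U+CDF9 (starts at byte 8)
Byte[11]=5D: 1-byte ASCII. cp=U+005D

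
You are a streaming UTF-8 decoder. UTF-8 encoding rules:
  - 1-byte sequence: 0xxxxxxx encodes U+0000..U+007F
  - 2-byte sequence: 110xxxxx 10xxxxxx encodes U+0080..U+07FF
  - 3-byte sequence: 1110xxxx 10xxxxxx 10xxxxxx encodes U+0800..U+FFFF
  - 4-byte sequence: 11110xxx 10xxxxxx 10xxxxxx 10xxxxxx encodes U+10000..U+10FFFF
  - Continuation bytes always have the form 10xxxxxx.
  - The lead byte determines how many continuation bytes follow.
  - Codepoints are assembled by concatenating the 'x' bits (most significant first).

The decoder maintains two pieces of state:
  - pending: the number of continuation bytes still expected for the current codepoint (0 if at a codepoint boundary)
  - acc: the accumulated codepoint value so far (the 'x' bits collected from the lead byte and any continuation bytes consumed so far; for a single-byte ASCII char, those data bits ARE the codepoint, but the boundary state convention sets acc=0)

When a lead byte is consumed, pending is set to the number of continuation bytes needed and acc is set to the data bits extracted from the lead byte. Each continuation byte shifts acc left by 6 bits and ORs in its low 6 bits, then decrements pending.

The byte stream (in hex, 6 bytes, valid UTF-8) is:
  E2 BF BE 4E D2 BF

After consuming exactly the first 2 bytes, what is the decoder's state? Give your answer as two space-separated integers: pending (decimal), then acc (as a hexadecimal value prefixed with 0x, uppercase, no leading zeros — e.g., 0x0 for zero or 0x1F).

Answer: 1 0xBF

Derivation:
Byte[0]=E2: 3-byte lead. pending=2, acc=0x2
Byte[1]=BF: continuation. acc=(acc<<6)|0x3F=0xBF, pending=1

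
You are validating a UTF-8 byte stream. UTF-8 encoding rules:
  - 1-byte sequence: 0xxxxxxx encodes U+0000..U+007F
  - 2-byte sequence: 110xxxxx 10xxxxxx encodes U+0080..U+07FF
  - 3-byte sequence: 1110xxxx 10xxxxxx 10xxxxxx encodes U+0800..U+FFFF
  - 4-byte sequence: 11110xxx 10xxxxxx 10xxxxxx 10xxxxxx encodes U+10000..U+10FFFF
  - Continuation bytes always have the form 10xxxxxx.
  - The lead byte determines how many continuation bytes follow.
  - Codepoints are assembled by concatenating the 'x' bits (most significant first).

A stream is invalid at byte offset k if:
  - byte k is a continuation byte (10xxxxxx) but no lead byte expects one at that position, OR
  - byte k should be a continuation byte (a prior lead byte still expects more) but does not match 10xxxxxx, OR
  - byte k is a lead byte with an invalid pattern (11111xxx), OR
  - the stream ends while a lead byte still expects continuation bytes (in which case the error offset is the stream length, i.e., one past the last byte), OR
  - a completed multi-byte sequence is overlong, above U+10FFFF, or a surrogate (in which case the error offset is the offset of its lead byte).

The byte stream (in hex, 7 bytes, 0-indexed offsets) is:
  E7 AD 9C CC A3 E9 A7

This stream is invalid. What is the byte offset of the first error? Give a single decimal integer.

Byte[0]=E7: 3-byte lead, need 2 cont bytes. acc=0x7
Byte[1]=AD: continuation. acc=(acc<<6)|0x2D=0x1ED
Byte[2]=9C: continuation. acc=(acc<<6)|0x1C=0x7B5C
Completed: cp=U+7B5C (starts at byte 0)
Byte[3]=CC: 2-byte lead, need 1 cont bytes. acc=0xC
Byte[4]=A3: continuation. acc=(acc<<6)|0x23=0x323
Completed: cp=U+0323 (starts at byte 3)
Byte[5]=E9: 3-byte lead, need 2 cont bytes. acc=0x9
Byte[6]=A7: continuation. acc=(acc<<6)|0x27=0x267
Byte[7]: stream ended, expected continuation. INVALID

Answer: 7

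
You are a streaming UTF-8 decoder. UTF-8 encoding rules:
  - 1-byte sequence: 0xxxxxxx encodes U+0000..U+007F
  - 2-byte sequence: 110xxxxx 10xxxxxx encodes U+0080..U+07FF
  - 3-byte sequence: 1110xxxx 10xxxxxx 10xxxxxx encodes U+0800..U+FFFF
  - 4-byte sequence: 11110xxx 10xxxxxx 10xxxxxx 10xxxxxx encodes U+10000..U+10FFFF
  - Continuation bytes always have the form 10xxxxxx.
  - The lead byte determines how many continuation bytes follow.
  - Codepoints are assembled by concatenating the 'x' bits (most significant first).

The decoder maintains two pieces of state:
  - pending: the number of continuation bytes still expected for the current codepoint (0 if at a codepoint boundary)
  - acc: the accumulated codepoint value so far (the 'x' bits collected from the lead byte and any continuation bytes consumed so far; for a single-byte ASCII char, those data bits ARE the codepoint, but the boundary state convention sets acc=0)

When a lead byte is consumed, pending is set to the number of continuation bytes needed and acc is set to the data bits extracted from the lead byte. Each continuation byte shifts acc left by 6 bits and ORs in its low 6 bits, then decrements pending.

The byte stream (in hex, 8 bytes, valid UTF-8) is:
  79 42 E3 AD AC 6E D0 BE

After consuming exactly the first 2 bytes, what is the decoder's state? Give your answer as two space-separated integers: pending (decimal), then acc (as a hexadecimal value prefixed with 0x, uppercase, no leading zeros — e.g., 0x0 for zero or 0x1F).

Byte[0]=79: 1-byte. pending=0, acc=0x0
Byte[1]=42: 1-byte. pending=0, acc=0x0

Answer: 0 0x0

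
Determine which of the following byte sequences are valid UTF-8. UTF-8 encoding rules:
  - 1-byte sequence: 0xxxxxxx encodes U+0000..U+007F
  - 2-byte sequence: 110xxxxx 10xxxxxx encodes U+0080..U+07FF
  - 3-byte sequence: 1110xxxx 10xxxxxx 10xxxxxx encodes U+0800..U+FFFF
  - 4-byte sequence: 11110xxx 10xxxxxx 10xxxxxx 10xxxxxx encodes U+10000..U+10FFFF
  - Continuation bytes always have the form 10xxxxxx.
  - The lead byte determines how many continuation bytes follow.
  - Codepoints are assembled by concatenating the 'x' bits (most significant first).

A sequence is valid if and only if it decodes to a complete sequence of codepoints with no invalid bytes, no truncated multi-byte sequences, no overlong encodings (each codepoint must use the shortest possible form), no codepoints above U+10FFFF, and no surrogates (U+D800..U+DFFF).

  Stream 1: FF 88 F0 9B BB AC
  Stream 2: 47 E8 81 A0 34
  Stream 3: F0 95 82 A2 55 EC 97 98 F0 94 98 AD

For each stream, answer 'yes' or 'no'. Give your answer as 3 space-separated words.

Stream 1: error at byte offset 0. INVALID
Stream 2: decodes cleanly. VALID
Stream 3: decodes cleanly. VALID

Answer: no yes yes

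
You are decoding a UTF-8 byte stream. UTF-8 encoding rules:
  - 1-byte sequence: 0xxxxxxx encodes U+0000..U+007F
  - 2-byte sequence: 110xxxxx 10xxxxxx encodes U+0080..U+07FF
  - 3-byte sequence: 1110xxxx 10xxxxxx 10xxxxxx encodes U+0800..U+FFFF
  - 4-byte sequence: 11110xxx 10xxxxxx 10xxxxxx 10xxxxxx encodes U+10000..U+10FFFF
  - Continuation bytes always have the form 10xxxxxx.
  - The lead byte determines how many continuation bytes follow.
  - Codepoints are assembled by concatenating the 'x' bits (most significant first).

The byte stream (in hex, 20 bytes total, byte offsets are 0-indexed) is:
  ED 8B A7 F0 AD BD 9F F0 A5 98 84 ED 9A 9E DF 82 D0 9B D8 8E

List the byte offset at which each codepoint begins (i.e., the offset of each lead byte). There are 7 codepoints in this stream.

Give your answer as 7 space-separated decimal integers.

Byte[0]=ED: 3-byte lead, need 2 cont bytes. acc=0xD
Byte[1]=8B: continuation. acc=(acc<<6)|0x0B=0x34B
Byte[2]=A7: continuation. acc=(acc<<6)|0x27=0xD2E7
Completed: cp=U+D2E7 (starts at byte 0)
Byte[3]=F0: 4-byte lead, need 3 cont bytes. acc=0x0
Byte[4]=AD: continuation. acc=(acc<<6)|0x2D=0x2D
Byte[5]=BD: continuation. acc=(acc<<6)|0x3D=0xB7D
Byte[6]=9F: continuation. acc=(acc<<6)|0x1F=0x2DF5F
Completed: cp=U+2DF5F (starts at byte 3)
Byte[7]=F0: 4-byte lead, need 3 cont bytes. acc=0x0
Byte[8]=A5: continuation. acc=(acc<<6)|0x25=0x25
Byte[9]=98: continuation. acc=(acc<<6)|0x18=0x958
Byte[10]=84: continuation. acc=(acc<<6)|0x04=0x25604
Completed: cp=U+25604 (starts at byte 7)
Byte[11]=ED: 3-byte lead, need 2 cont bytes. acc=0xD
Byte[12]=9A: continuation. acc=(acc<<6)|0x1A=0x35A
Byte[13]=9E: continuation. acc=(acc<<6)|0x1E=0xD69E
Completed: cp=U+D69E (starts at byte 11)
Byte[14]=DF: 2-byte lead, need 1 cont bytes. acc=0x1F
Byte[15]=82: continuation. acc=(acc<<6)|0x02=0x7C2
Completed: cp=U+07C2 (starts at byte 14)
Byte[16]=D0: 2-byte lead, need 1 cont bytes. acc=0x10
Byte[17]=9B: continuation. acc=(acc<<6)|0x1B=0x41B
Completed: cp=U+041B (starts at byte 16)
Byte[18]=D8: 2-byte lead, need 1 cont bytes. acc=0x18
Byte[19]=8E: continuation. acc=(acc<<6)|0x0E=0x60E
Completed: cp=U+060E (starts at byte 18)

Answer: 0 3 7 11 14 16 18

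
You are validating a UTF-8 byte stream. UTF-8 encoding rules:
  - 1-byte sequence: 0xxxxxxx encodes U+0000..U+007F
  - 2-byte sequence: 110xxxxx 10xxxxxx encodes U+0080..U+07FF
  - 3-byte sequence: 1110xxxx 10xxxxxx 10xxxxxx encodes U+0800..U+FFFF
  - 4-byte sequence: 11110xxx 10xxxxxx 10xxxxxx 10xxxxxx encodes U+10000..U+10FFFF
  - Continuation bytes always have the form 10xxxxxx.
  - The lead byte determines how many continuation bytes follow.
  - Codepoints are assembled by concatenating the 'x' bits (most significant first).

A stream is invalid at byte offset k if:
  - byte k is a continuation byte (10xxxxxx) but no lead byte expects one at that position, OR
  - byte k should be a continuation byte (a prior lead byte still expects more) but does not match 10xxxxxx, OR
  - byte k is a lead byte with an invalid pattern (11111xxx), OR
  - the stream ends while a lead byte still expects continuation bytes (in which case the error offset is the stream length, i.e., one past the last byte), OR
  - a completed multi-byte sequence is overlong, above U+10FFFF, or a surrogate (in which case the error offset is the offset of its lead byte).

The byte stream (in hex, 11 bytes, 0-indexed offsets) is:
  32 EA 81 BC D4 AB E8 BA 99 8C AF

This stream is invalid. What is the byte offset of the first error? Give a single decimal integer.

Answer: 9

Derivation:
Byte[0]=32: 1-byte ASCII. cp=U+0032
Byte[1]=EA: 3-byte lead, need 2 cont bytes. acc=0xA
Byte[2]=81: continuation. acc=(acc<<6)|0x01=0x281
Byte[3]=BC: continuation. acc=(acc<<6)|0x3C=0xA07C
Completed: cp=U+A07C (starts at byte 1)
Byte[4]=D4: 2-byte lead, need 1 cont bytes. acc=0x14
Byte[5]=AB: continuation. acc=(acc<<6)|0x2B=0x52B
Completed: cp=U+052B (starts at byte 4)
Byte[6]=E8: 3-byte lead, need 2 cont bytes. acc=0x8
Byte[7]=BA: continuation. acc=(acc<<6)|0x3A=0x23A
Byte[8]=99: continuation. acc=(acc<<6)|0x19=0x8E99
Completed: cp=U+8E99 (starts at byte 6)
Byte[9]=8C: INVALID lead byte (not 0xxx/110x/1110/11110)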